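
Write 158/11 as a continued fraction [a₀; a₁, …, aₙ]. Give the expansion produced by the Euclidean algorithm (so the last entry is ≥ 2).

158 = 14×11 + 4
11 = 2×4 + 3
4 = 1×3 + 1
3 = 3×1 + 0  (stop)
So 158/11 = [14; 2, 1, 3].

[14; 2, 1, 3]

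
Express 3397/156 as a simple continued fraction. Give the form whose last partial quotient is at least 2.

3397 = 21*156 + 121
156 = 1*121 + 35
121 = 3*35 + 16
35 = 2*16 + 3
16 = 5*3 + 1
3 = 3*1 + 0  (stop)
So 3397/156 = [21; 1, 3, 2, 5, 3].

[21; 1, 3, 2, 5, 3]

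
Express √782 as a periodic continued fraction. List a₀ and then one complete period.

[27; 1, 26, 1, 54]

a₀ = ⌊√782⌋ = 27.
With m₀=0, d₀=1 and mₖ₊₁ = dₖaₖ − mₖ, dₖ₊₁ = (n − mₖ₊₁²)/dₖ, aₖ₊₁ = ⌊(a₀+mₖ₊₁)/dₖ₊₁⌋:
  k=1: m=27, d=53, a=1
  k=2: m=26, d=2, a=26
  k=3: m=26, d=53, a=1
  k=4: m=27, d=1, a=54
d=1 and a=2a₀=54 at k=4, so the next step gives (m, d) = (27, 53) again — its k=1 value — and the period has length 4.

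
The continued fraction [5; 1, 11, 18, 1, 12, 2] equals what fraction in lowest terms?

36443/6159

Using pₖ = aₖpₖ₋₁ + pₖ₋₂ and qₖ = aₖqₖ₋₁ + qₖ₋₂:
  k=0: a=5, p=5, q=1
  k=1: a=1, p=6, q=1
  k=2: a=11, p=71, q=12
  k=3: a=18, p=1284, q=217
  k=4: a=1, p=1355, q=229
  k=5: a=12, p=17544, q=2965
  k=6: a=2, p=36443, q=6159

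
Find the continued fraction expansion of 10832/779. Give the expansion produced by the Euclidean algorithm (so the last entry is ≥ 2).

[13; 1, 9, 1, 1, 8, 1, 3]

10832 = 13·779 + 705
779 = 1·705 + 74
705 = 9·74 + 39
74 = 1·39 + 35
39 = 1·35 + 4
35 = 8·4 + 3
4 = 1·3 + 1
3 = 3·1 + 0  (stop)
So 10832/779 = [13; 1, 9, 1, 1, 8, 1, 3].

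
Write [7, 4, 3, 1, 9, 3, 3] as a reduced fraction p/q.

Using pₖ = aₖpₖ₋₁ + pₖ₋₂ and qₖ = aₖqₖ₋₁ + qₖ₋₂:
  k=0: a=7, p=7, q=1
  k=1: a=4, p=29, q=4
  k=2: a=3, p=94, q=13
  k=3: a=1, p=123, q=17
  k=4: a=9, p=1201, q=166
  k=5: a=3, p=3726, q=515
  k=6: a=3, p=12379, q=1711

12379/1711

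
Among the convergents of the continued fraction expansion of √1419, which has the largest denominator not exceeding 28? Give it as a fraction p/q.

√1419 = [37; 1, 2, 37, 2, 1, 74, …] (period length 6).
Convergents:
  p_0/q_0 = 37/1
  p_1/q_1 = 38/1
  p_2/q_2 = 113/3
  p_3/q_3 = 4219/112
q_2 = 3 ≤ 28 < 112 = q_3, so the answer is 113/3.

113/3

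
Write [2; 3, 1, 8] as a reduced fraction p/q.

79/35

Using pₖ = aₖpₖ₋₁ + pₖ₋₂ and qₖ = aₖqₖ₋₁ + qₖ₋₂:
  k=0: a=2, p=2, q=1
  k=1: a=3, p=7, q=3
  k=2: a=1, p=9, q=4
  k=3: a=8, p=79, q=35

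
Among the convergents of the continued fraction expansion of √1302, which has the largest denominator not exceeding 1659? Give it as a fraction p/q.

√1302 = [36; 12, 72, …] (period length 2).
Convergents:
  p_0/q_0 = 36/1
  p_1/q_1 = 433/12
  p_2/q_2 = 31212/865
  p_3/q_3 = 374977/10392
q_2 = 865 ≤ 1659 < 10392 = q_3, so the answer is 31212/865.

31212/865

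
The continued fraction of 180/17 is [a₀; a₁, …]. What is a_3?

2

180 = 10·17 + 10   →  a_0 = 10
17 = 1·10 + 7   →  a_1 = 1
10 = 1·7 + 3   →  a_2 = 1
7 = 2·3 + 1   →  a_3 = 2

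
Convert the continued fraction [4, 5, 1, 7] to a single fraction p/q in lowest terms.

Using pₖ = aₖpₖ₋₁ + pₖ₋₂ and qₖ = aₖqₖ₋₁ + qₖ₋₂:
  k=0: a=4, p=4, q=1
  k=1: a=5, p=21, q=5
  k=2: a=1, p=25, q=6
  k=3: a=7, p=196, q=47

196/47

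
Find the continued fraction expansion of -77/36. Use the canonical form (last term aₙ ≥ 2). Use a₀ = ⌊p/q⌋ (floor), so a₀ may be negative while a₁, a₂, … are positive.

[-3; 1, 6, 5]

-77 = -3·36 + 31
36 = 1·31 + 5
31 = 6·5 + 1
5 = 5·1 + 0  (stop)
So -77/36 = [-3; 1, 6, 5].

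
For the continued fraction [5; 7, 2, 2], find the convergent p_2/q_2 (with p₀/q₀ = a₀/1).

77/15

Using pₖ = aₖpₖ₋₁ + pₖ₋₂, qₖ = aₖqₖ₋₁ + qₖ₋₂ (with p₋₁=1, p₋₂=0, q₋₁=0, q₋₂=1):
  k=0: a=5, p=5, q=1
  k=1: a=7, p=36, q=7
  k=2: a=2, p=77, q=15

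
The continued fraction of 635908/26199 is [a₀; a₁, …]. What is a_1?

3

635908 = 24·26199 + 7132   →  a_0 = 24
26199 = 3·7132 + 4803   →  a_1 = 3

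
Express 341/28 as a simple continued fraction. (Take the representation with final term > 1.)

[12; 5, 1, 1, 2]

341 = 12*28 + 5
28 = 5*5 + 3
5 = 1*3 + 2
3 = 1*2 + 1
2 = 2*1 + 0  (stop)
So 341/28 = [12; 5, 1, 1, 2].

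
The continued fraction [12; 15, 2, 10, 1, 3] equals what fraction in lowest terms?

16806/1393

Fold from the inside: start with 3/1.
  1 + 1/3 = 4/3
  10 + 3/4 = 43/4
  2 + 4/43 = 90/43
  15 + 43/90 = 1393/90
  12 + 90/1393 = 16806/1393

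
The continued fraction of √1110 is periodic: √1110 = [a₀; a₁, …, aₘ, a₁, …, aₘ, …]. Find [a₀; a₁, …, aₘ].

[33; 3, 6, 3, 66]

a₀ = ⌊√1110⌋ = 33.
With m₀=0, d₀=1 and mₖ₊₁ = dₖaₖ − mₖ, dₖ₊₁ = (n − mₖ₊₁²)/dₖ, aₖ₊₁ = ⌊(a₀+mₖ₊₁)/dₖ₊₁⌋:
  k=1: m=33, d=21, a=3
  k=2: m=30, d=10, a=6
  k=3: m=30, d=21, a=3
  k=4: m=33, d=1, a=66
d=1 and a=2a₀=66 at k=4, so the next step gives (m, d) = (33, 21) again — its k=1 value — and the period has length 4.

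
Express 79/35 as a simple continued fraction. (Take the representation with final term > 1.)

[2; 3, 1, 8]

79 = 2*35 + 9
35 = 3*9 + 8
9 = 1*8 + 1
8 = 8*1 + 0  (stop)
So 79/35 = [2; 3, 1, 8].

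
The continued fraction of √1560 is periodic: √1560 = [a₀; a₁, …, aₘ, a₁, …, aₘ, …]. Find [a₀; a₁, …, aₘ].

a₀ = ⌊√1560⌋ = 39.
With m₀=0, d₀=1 and mₖ₊₁ = dₖaₖ − mₖ, dₖ₊₁ = (n − mₖ₊₁²)/dₖ, aₖ₊₁ = ⌊(a₀+mₖ₊₁)/dₖ₊₁⌋:
  k=1: m=39, d=39, a=2
  k=2: m=39, d=1, a=78
d=1 and a=2a₀=78 at k=2, so the next step gives (m, d) = (39, 39) again — its k=1 value — and the period has length 2.

[39; 2, 78]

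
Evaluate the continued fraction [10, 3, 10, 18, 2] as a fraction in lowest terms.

11902/1153

Fold from the inside: start with 2/1.
  18 + 1/2 = 37/2
  10 + 2/37 = 372/37
  3 + 37/372 = 1153/372
  10 + 372/1153 = 11902/1153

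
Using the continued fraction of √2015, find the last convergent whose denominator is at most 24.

404/9

√2015 = [44; 1, 7, 1, 88, …] (period length 4).
Convergents:
  p_0/q_0 = 44/1
  p_1/q_1 = 45/1
  p_2/q_2 = 359/8
  p_3/q_3 = 404/9
  p_4/q_4 = 35911/800
q_3 = 9 ≤ 24 < 800 = q_4, so the answer is 404/9.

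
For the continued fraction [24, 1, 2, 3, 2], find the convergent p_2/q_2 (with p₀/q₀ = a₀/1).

Using pₖ = aₖpₖ₋₁ + pₖ₋₂, qₖ = aₖqₖ₋₁ + qₖ₋₂ (with p₋₁=1, p₋₂=0, q₋₁=0, q₋₂=1):
  k=0: a=24, p=24, q=1
  k=1: a=1, p=25, q=1
  k=2: a=2, p=74, q=3

74/3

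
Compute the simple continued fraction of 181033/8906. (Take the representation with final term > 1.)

181033 = 20·8906 + 2913
8906 = 3·2913 + 167
2913 = 17·167 + 74
167 = 2·74 + 19
74 = 3·19 + 17
19 = 1·17 + 2
17 = 8·2 + 1
2 = 2·1 + 0  (stop)
So 181033/8906 = [20; 3, 17, 2, 3, 1, 8, 2].

[20; 3, 17, 2, 3, 1, 8, 2]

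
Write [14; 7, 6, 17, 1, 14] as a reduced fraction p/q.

165037/11672

Fold from the inside: start with 14/1.
  1 + 1/14 = 15/14
  17 + 14/15 = 269/15
  6 + 15/269 = 1629/269
  7 + 269/1629 = 11672/1629
  14 + 1629/11672 = 165037/11672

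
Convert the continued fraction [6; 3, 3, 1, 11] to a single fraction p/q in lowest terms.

965/153

Fold from the inside: start with 11/1.
  1 + 1/11 = 12/11
  3 + 11/12 = 47/12
  3 + 12/47 = 153/47
  6 + 47/153 = 965/153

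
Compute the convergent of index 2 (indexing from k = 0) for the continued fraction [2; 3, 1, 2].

9/4

Using pₖ = aₖpₖ₋₁ + pₖ₋₂, qₖ = aₖqₖ₋₁ + qₖ₋₂ (with p₋₁=1, p₋₂=0, q₋₁=0, q₋₂=1):
  k=0: a=2, p=2, q=1
  k=1: a=3, p=7, q=3
  k=2: a=1, p=9, q=4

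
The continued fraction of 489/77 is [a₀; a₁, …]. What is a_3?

5

489 = 6·77 + 27   →  a_0 = 6
77 = 2·27 + 23   →  a_1 = 2
27 = 1·23 + 4   →  a_2 = 1
23 = 5·4 + 3   →  a_3 = 5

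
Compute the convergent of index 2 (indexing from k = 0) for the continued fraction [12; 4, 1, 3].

Using pₖ = aₖpₖ₋₁ + pₖ₋₂, qₖ = aₖqₖ₋₁ + qₖ₋₂ (with p₋₁=1, p₋₂=0, q₋₁=0, q₋₂=1):
  k=0: a=12, p=12, q=1
  k=1: a=4, p=49, q=4
  k=2: a=1, p=61, q=5

61/5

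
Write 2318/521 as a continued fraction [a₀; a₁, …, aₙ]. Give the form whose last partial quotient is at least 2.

[4; 2, 4, 2, 2, 2, 4]

2318 = 4·521 + 234
521 = 2·234 + 53
234 = 4·53 + 22
53 = 2·22 + 9
22 = 2·9 + 4
9 = 2·4 + 1
4 = 4·1 + 0  (stop)
So 2318/521 = [4; 2, 4, 2, 2, 2, 4].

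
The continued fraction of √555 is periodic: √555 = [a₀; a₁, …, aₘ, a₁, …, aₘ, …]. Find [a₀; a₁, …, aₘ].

[23; 1, 1, 3, 1, 3, 1, 1, 46]

a₀ = ⌊√555⌋ = 23.
With m₀=0, d₀=1 and mₖ₊₁ = dₖaₖ − mₖ, dₖ₊₁ = (n − mₖ₊₁²)/dₖ, aₖ₊₁ = ⌊(a₀+mₖ₊₁)/dₖ₊₁⌋:
  k=1: m=23, d=26, a=1
  k=2: m=3, d=21, a=1
  k=3: m=18, d=11, a=3
  k=4: m=15, d=30, a=1
  k=5: m=15, d=11, a=3
  k=6: m=18, d=21, a=1
  k=7: m=3, d=26, a=1
  k=8: m=23, d=1, a=46
d=1 and a=2a₀=46 at k=8, so the next step gives (m, d) = (23, 26) again — its k=1 value — and the period has length 8.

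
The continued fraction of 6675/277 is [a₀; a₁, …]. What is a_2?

3

6675 = 24·277 + 27   →  a_0 = 24
277 = 10·27 + 7   →  a_1 = 10
27 = 3·7 + 6   →  a_2 = 3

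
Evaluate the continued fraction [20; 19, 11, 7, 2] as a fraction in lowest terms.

Using pₖ = aₖpₖ₋₁ + pₖ₋₂ and qₖ = aₖqₖ₋₁ + qₖ₋₂:
  k=0: a=20, p=20, q=1
  k=1: a=19, p=381, q=19
  k=2: a=11, p=4211, q=210
  k=3: a=7, p=29858, q=1489
  k=4: a=2, p=63927, q=3188

63927/3188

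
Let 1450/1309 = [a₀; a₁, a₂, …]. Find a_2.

3

1450 = 1·1309 + 141   →  a_0 = 1
1309 = 9·141 + 40   →  a_1 = 9
141 = 3·40 + 21   →  a_2 = 3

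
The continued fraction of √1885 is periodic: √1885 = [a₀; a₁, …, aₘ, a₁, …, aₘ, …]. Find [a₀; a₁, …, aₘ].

[43; 2, 2, 2, 86]

a₀ = ⌊√1885⌋ = 43.
With m₀=0, d₀=1 and mₖ₊₁ = dₖaₖ − mₖ, dₖ₊₁ = (n − mₖ₊₁²)/dₖ, aₖ₊₁ = ⌊(a₀+mₖ₊₁)/dₖ₊₁⌋:
  k=1: m=43, d=36, a=2
  k=2: m=29, d=29, a=2
  k=3: m=29, d=36, a=2
  k=4: m=43, d=1, a=86
d=1 and a=2a₀=86 at k=4, so the next step gives (m, d) = (43, 36) again — its k=1 value — and the period has length 4.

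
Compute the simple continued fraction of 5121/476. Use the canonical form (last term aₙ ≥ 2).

5121 = 10·476 + 361
476 = 1·361 + 115
361 = 3·115 + 16
115 = 7·16 + 3
16 = 5·3 + 1
3 = 3·1 + 0  (stop)
So 5121/476 = [10; 1, 3, 7, 5, 3].

[10; 1, 3, 7, 5, 3]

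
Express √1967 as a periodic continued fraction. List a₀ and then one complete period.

a₀ = ⌊√1967⌋ = 44.

[44; 2, 1, 5, 1, 2, 88]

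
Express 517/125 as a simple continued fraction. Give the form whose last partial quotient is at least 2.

517 = 4·125 + 17
125 = 7·17 + 6
17 = 2·6 + 5
6 = 1·5 + 1
5 = 5·1 + 0  (stop)
So 517/125 = [4; 7, 2, 1, 5].

[4; 7, 2, 1, 5]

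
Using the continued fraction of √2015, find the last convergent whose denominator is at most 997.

√2015 = [44; 1, 7, 1, 88, …] (period length 4).
Convergents:
  p_0/q_0 = 44/1
  p_1/q_1 = 45/1
  p_2/q_2 = 359/8
  p_3/q_3 = 404/9
  p_4/q_4 = 35911/800
  p_5/q_5 = 36315/809
  p_6/q_6 = 290116/6463
q_5 = 809 ≤ 997 < 6463 = q_6, so the answer is 36315/809.

36315/809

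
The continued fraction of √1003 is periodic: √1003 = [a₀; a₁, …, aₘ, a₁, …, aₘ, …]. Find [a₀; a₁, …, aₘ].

a₀ = ⌊√1003⌋ = 31.
With m₀=0, d₀=1 and mₖ₊₁ = dₖaₖ − mₖ, dₖ₊₁ = (n − mₖ₊₁²)/dₖ, aₖ₊₁ = ⌊(a₀+mₖ₊₁)/dₖ₊₁⌋:
  k=1: m=31, d=42, a=1
  k=2: m=11, d=21, a=2
  k=3: m=31, d=2, a=31
  k=4: m=31, d=21, a=2
  k=5: m=11, d=42, a=1
  k=6: m=31, d=1, a=62
d=1 and a=2a₀=62 at k=6, so the next step gives (m, d) = (31, 42) again — its k=1 value — and the period has length 6.

[31; 1, 2, 31, 2, 1, 62]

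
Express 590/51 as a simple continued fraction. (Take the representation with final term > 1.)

590 = 11×51 + 29
51 = 1×29 + 22
29 = 1×22 + 7
22 = 3×7 + 1
7 = 7×1 + 0  (stop)
So 590/51 = [11; 1, 1, 3, 7].

[11; 1, 1, 3, 7]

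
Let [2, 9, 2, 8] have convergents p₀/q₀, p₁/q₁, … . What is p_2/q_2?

40/19

Using pₖ = aₖpₖ₋₁ + pₖ₋₂, qₖ = aₖqₖ₋₁ + qₖ₋₂ (with p₋₁=1, p₋₂=0, q₋₁=0, q₋₂=1):
  k=0: a=2, p=2, q=1
  k=1: a=9, p=19, q=9
  k=2: a=2, p=40, q=19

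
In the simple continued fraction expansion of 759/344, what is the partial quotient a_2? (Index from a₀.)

759 = 2·344 + 71   →  a_0 = 2
344 = 4·71 + 60   →  a_1 = 4
71 = 1·60 + 11   →  a_2 = 1

1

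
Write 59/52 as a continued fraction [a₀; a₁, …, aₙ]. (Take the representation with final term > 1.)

59 = 1×52 + 7
52 = 7×7 + 3
7 = 2×3 + 1
3 = 3×1 + 0  (stop)
So 59/52 = [1; 7, 2, 3].

[1; 7, 2, 3]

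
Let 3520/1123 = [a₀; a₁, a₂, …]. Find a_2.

2

3520 = 3·1123 + 151   →  a_0 = 3
1123 = 7·151 + 66   →  a_1 = 7
151 = 2·66 + 19   →  a_2 = 2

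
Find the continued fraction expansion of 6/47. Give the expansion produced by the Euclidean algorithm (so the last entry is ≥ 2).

6 = 0·47 + 6
47 = 7·6 + 5
6 = 1·5 + 1
5 = 5·1 + 0  (stop)
So 6/47 = [0; 7, 1, 5].

[0; 7, 1, 5]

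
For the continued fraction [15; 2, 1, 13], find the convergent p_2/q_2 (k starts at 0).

46/3

Using pₖ = aₖpₖ₋₁ + pₖ₋₂, qₖ = aₖqₖ₋₁ + qₖ₋₂ (with p₋₁=1, p₋₂=0, q₋₁=0, q₋₂=1):
  k=0: a=15, p=15, q=1
  k=1: a=2, p=31, q=2
  k=2: a=1, p=46, q=3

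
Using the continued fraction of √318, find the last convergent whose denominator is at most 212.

√318 = [17; 1, 4, 1, 34, …] (period length 4).
Convergents:
  p_0/q_0 = 17/1
  p_1/q_1 = 18/1
  p_2/q_2 = 89/5
  p_3/q_3 = 107/6
  p_4/q_4 = 3727/209
  p_5/q_5 = 3834/215
q_4 = 209 ≤ 212 < 215 = q_5, so the answer is 3727/209.

3727/209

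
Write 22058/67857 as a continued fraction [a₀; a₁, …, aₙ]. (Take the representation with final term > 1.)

22058 = 0*67857 + 22058
67857 = 3*22058 + 1683
22058 = 13*1683 + 179
1683 = 9*179 + 72
179 = 2*72 + 35
72 = 2*35 + 2
35 = 17*2 + 1
2 = 2*1 + 0  (stop)
So 22058/67857 = [0; 3, 13, 9, 2, 2, 17, 2].

[0; 3, 13, 9, 2, 2, 17, 2]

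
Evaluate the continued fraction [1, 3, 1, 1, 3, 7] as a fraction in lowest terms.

Using pₖ = aₖpₖ₋₁ + pₖ₋₂ and qₖ = aₖqₖ₋₁ + qₖ₋₂:
  k=0: a=1, p=1, q=1
  k=1: a=3, p=4, q=3
  k=2: a=1, p=5, q=4
  k=3: a=1, p=9, q=7
  k=4: a=3, p=32, q=25
  k=5: a=7, p=233, q=182

233/182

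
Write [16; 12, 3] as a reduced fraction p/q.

595/37

Using pₖ = aₖpₖ₋₁ + pₖ₋₂ and qₖ = aₖqₖ₋₁ + qₖ₋₂:
  k=0: a=16, p=16, q=1
  k=1: a=12, p=193, q=12
  k=2: a=3, p=595, q=37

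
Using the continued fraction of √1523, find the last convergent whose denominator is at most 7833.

118755/3043

√1523 = [39; 39, 78, …] (period length 2).
Convergents:
  p_0/q_0 = 39/1
  p_1/q_1 = 1522/39
  p_2/q_2 = 118755/3043
  p_3/q_3 = 4632967/118716
q_2 = 3043 ≤ 7833 < 118716 = q_3, so the answer is 118755/3043.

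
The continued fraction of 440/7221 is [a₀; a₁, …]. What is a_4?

3

440 = 0·7221 + 440   →  a_0 = 0
7221 = 16·440 + 181   →  a_1 = 16
440 = 2·181 + 78   →  a_2 = 2
181 = 2·78 + 25   →  a_3 = 2
78 = 3·25 + 3   →  a_4 = 3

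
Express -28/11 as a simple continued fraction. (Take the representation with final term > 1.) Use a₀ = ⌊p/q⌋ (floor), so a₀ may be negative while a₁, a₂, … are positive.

-28 = -3*11 + 5
11 = 2*5 + 1
5 = 5*1 + 0  (stop)
So -28/11 = [-3; 2, 5].

[-3; 2, 5]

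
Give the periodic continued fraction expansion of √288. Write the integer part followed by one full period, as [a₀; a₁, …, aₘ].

a₀ = ⌊√288⌋ = 16.
With m₀=0, d₀=1 and mₖ₊₁ = dₖaₖ − mₖ, dₖ₊₁ = (n − mₖ₊₁²)/dₖ, aₖ₊₁ = ⌊(a₀+mₖ₊₁)/dₖ₊₁⌋:
  k=1: m=16, d=32, a=1
  k=2: m=16, d=1, a=32
d=1 and a=2a₀=32 at k=2, so the next step gives (m, d) = (16, 32) again — its k=1 value — and the period has length 2.

[16; 1, 32]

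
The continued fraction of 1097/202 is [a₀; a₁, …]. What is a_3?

1097 = 5·202 + 87   →  a_0 = 5
202 = 2·87 + 28   →  a_1 = 2
87 = 3·28 + 3   →  a_2 = 3
28 = 9·3 + 1   →  a_3 = 9

9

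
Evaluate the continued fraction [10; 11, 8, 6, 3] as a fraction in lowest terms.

Using pₖ = aₖpₖ₋₁ + pₖ₋₂ and qₖ = aₖqₖ₋₁ + qₖ₋₂:
  k=0: a=10, p=10, q=1
  k=1: a=11, p=111, q=11
  k=2: a=8, p=898, q=89
  k=3: a=6, p=5499, q=545
  k=4: a=3, p=17395, q=1724

17395/1724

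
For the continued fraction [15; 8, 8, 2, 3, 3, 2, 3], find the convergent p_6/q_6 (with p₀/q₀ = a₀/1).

Using pₖ = aₖpₖ₋₁ + pₖ₋₂, qₖ = aₖqₖ₋₁ + qₖ₋₂ (with p₋₁=1, p₋₂=0, q₋₁=0, q₋₂=1):
  k=0: a=15, p=15, q=1
  k=1: a=8, p=121, q=8
  k=2: a=8, p=983, q=65
  k=3: a=2, p=2087, q=138
  k=4: a=3, p=7244, q=479
  k=5: a=3, p=23819, q=1575
  k=6: a=2, p=54882, q=3629

54882/3629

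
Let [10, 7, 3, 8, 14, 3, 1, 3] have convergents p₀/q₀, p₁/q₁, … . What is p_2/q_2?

223/22

Using pₖ = aₖpₖ₋₁ + pₖ₋₂, qₖ = aₖqₖ₋₁ + qₖ₋₂ (with p₋₁=1, p₋₂=0, q₋₁=0, q₋₂=1):
  k=0: a=10, p=10, q=1
  k=1: a=7, p=71, q=7
  k=2: a=3, p=223, q=22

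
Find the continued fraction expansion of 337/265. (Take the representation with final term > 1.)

[1; 3, 1, 2, 7, 1, 2]

337 = 1*265 + 72
265 = 3*72 + 49
72 = 1*49 + 23
49 = 2*23 + 3
23 = 7*3 + 2
3 = 1*2 + 1
2 = 2*1 + 0  (stop)
So 337/265 = [1; 3, 1, 2, 7, 1, 2].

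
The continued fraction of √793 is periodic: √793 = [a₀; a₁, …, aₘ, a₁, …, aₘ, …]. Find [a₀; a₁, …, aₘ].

[28; 6, 4, 6, 56]

a₀ = ⌊√793⌋ = 28.
With m₀=0, d₀=1 and mₖ₊₁ = dₖaₖ − mₖ, dₖ₊₁ = (n − mₖ₊₁²)/dₖ, aₖ₊₁ = ⌊(a₀+mₖ₊₁)/dₖ₊₁⌋:
  k=1: m=28, d=9, a=6
  k=2: m=26, d=13, a=4
  k=3: m=26, d=9, a=6
  k=4: m=28, d=1, a=56
d=1 and a=2a₀=56 at k=4, so the next step gives (m, d) = (28, 9) again — its k=1 value — and the period has length 4.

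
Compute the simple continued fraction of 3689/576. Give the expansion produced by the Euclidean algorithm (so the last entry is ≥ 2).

3689 = 6*576 + 233
576 = 2*233 + 110
233 = 2*110 + 13
110 = 8*13 + 6
13 = 2*6 + 1
6 = 6*1 + 0  (stop)
So 3689/576 = [6; 2, 2, 8, 2, 6].

[6; 2, 2, 8, 2, 6]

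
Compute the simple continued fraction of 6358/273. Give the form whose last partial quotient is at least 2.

6358 = 23*273 + 79
273 = 3*79 + 36
79 = 2*36 + 7
36 = 5*7 + 1
7 = 7*1 + 0  (stop)
So 6358/273 = [23; 3, 2, 5, 7].

[23; 3, 2, 5, 7]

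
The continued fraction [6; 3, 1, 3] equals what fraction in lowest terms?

Fold from the inside: start with 3/1.
  1 + 1/3 = 4/3
  3 + 3/4 = 15/4
  6 + 4/15 = 94/15

94/15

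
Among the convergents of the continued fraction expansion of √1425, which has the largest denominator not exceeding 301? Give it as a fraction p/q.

11287/299

√1425 = [37; 1, 2, 1, 74, …] (period length 4).
Convergents:
  p_0/q_0 = 37/1
  p_1/q_1 = 38/1
  p_2/q_2 = 113/3
  p_3/q_3 = 151/4
  p_4/q_4 = 11287/299
  p_5/q_5 = 11438/303
q_4 = 299 ≤ 301 < 303 = q_5, so the answer is 11287/299.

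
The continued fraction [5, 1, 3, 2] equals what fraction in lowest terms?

52/9

Fold from the inside: start with 2/1.
  3 + 1/2 = 7/2
  1 + 2/7 = 9/7
  5 + 7/9 = 52/9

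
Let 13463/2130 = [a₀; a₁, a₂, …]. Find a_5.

13463 = 6·2130 + 683   →  a_0 = 6
2130 = 3·683 + 81   →  a_1 = 3
683 = 8·81 + 35   →  a_2 = 8
81 = 2·35 + 11   →  a_3 = 2
35 = 3·11 + 2   →  a_4 = 3
11 = 5·2 + 1   →  a_5 = 5

5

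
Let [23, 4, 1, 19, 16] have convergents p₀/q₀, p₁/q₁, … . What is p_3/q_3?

2297/99

Using pₖ = aₖpₖ₋₁ + pₖ₋₂, qₖ = aₖqₖ₋₁ + qₖ₋₂ (with p₋₁=1, p₋₂=0, q₋₁=0, q₋₂=1):
  k=0: a=23, p=23, q=1
  k=1: a=4, p=93, q=4
  k=2: a=1, p=116, q=5
  k=3: a=19, p=2297, q=99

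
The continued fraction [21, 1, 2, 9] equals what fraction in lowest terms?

607/28

Using pₖ = aₖpₖ₋₁ + pₖ₋₂ and qₖ = aₖqₖ₋₁ + qₖ₋₂:
  k=0: a=21, p=21, q=1
  k=1: a=1, p=22, q=1
  k=2: a=2, p=65, q=3
  k=3: a=9, p=607, q=28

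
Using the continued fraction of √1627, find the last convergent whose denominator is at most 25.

121/3

√1627 = [40; 2, 1, 39, 1, 2, 80, …] (period length 6).
Convergents:
  p_0/q_0 = 40/1
  p_1/q_1 = 81/2
  p_2/q_2 = 121/3
  p_3/q_3 = 4800/119
q_2 = 3 ≤ 25 < 119 = q_3, so the answer is 121/3.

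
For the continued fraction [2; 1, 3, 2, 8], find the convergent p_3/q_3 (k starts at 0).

25/9

Using pₖ = aₖpₖ₋₁ + pₖ₋₂, qₖ = aₖqₖ₋₁ + qₖ₋₂ (with p₋₁=1, p₋₂=0, q₋₁=0, q₋₂=1):
  k=0: a=2, p=2, q=1
  k=1: a=1, p=3, q=1
  k=2: a=3, p=11, q=4
  k=3: a=2, p=25, q=9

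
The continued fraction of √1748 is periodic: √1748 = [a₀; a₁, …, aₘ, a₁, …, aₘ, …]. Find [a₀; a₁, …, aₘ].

[41; 1, 4, 4, 4, 1, 82]

a₀ = ⌊√1748⌋ = 41.
With m₀=0, d₀=1 and mₖ₊₁ = dₖaₖ − mₖ, dₖ₊₁ = (n − mₖ₊₁²)/dₖ, aₖ₊₁ = ⌊(a₀+mₖ₊₁)/dₖ₊₁⌋:
  k=1: m=41, d=67, a=1
  k=2: m=26, d=16, a=4
  k=3: m=38, d=19, a=4
  k=4: m=38, d=16, a=4
  k=5: m=26, d=67, a=1
  k=6: m=41, d=1, a=82
d=1 and a=2a₀=82 at k=6, so the next step gives (m, d) = (41, 67) again — its k=1 value — and the period has length 6.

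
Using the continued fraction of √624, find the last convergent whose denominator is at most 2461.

√624 = [24; 1, 48, …] (period length 2).
Convergents:
  p_0/q_0 = 24/1
  p_1/q_1 = 25/1
  p_2/q_2 = 1224/49
  p_3/q_3 = 1249/50
  p_4/q_4 = 61176/2449
  p_5/q_5 = 62425/2499
q_4 = 2449 ≤ 2461 < 2499 = q_5, so the answer is 61176/2449.

61176/2449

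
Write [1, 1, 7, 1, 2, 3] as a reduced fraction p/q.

164/87

Fold from the inside: start with 3/1.
  2 + 1/3 = 7/3
  1 + 3/7 = 10/7
  7 + 7/10 = 77/10
  1 + 10/77 = 87/77
  1 + 77/87 = 164/87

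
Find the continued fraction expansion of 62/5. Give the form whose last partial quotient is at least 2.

[12; 2, 2]

62 = 12·5 + 2
5 = 2·2 + 1
2 = 2·1 + 0  (stop)
So 62/5 = [12; 2, 2].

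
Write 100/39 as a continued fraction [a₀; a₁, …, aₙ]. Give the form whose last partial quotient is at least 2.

100 = 2·39 + 22
39 = 1·22 + 17
22 = 1·17 + 5
17 = 3·5 + 2
5 = 2·2 + 1
2 = 2·1 + 0  (stop)
So 100/39 = [2; 1, 1, 3, 2, 2].

[2; 1, 1, 3, 2, 2]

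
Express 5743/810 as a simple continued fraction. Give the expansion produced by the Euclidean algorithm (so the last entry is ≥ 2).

[7; 11, 10, 2, 3]

5743 = 7×810 + 73
810 = 11×73 + 7
73 = 10×7 + 3
7 = 2×3 + 1
3 = 3×1 + 0  (stop)
So 5743/810 = [7; 11, 10, 2, 3].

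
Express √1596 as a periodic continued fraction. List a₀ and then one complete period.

a₀ = ⌊√1596⌋ = 39.

[39; 1, 18, 1, 78]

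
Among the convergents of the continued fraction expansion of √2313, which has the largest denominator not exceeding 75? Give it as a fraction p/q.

1539/32

√2313 = [48; 10, 1, 2, 10, 2, 1, 10, 96, …] (period length 8).
Convergents:
  p_0/q_0 = 48/1
  p_1/q_1 = 481/10
  p_2/q_2 = 529/11
  p_3/q_3 = 1539/32
  p_4/q_4 = 15919/331
q_3 = 32 ≤ 75 < 331 = q_4, so the answer is 1539/32.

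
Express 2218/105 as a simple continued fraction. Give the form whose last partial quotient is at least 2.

2218 = 21×105 + 13
105 = 8×13 + 1
13 = 13×1 + 0  (stop)
So 2218/105 = [21; 8, 13].

[21; 8, 13]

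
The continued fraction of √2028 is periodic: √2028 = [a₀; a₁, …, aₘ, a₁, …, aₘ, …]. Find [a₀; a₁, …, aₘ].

[45; 30, 90]

a₀ = ⌊√2028⌋ = 45.
With m₀=0, d₀=1 and mₖ₊₁ = dₖaₖ − mₖ, dₖ₊₁ = (n − mₖ₊₁²)/dₖ, aₖ₊₁ = ⌊(a₀+mₖ₊₁)/dₖ₊₁⌋:
  k=1: m=45, d=3, a=30
  k=2: m=45, d=1, a=90
d=1 and a=2a₀=90 at k=2, so the next step gives (m, d) = (45, 3) again — its k=1 value — and the period has length 2.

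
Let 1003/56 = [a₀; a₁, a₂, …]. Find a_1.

1003 = 17·56 + 51   →  a_0 = 17
56 = 1·51 + 5   →  a_1 = 1

1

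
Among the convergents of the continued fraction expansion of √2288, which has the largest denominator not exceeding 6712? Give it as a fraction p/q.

√2288 = [47; 1, 4, 1, 94, …] (period length 4).
Convergents:
  p_0/q_0 = 47/1
  p_1/q_1 = 48/1
  p_2/q_2 = 239/5
  p_3/q_3 = 287/6
  p_4/q_4 = 27217/569
  p_5/q_5 = 27504/575
  p_6/q_6 = 137233/2869
  p_7/q_7 = 164737/3444
  p_8/q_8 = 15622511/326605
q_7 = 3444 ≤ 6712 < 326605 = q_8, so the answer is 164737/3444.

164737/3444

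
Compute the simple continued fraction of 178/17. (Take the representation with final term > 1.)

178 = 10×17 + 8
17 = 2×8 + 1
8 = 8×1 + 0  (stop)
So 178/17 = [10; 2, 8].

[10; 2, 8]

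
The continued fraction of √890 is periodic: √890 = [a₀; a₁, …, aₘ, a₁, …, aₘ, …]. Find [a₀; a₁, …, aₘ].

[29; 1, 4, 1, 58]

a₀ = ⌊√890⌋ = 29.
With m₀=0, d₀=1 and mₖ₊₁ = dₖaₖ − mₖ, dₖ₊₁ = (n − mₖ₊₁²)/dₖ, aₖ₊₁ = ⌊(a₀+mₖ₊₁)/dₖ₊₁⌋:
  k=1: m=29, d=49, a=1
  k=2: m=20, d=10, a=4
  k=3: m=20, d=49, a=1
  k=4: m=29, d=1, a=58
d=1 and a=2a₀=58 at k=4, so the next step gives (m, d) = (29, 49) again — its k=1 value — and the period has length 4.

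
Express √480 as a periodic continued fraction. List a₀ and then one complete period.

[21; 1, 9, 1, 42]

a₀ = ⌊√480⌋ = 21.
With m₀=0, d₀=1 and mₖ₊₁ = dₖaₖ − mₖ, dₖ₊₁ = (n − mₖ₊₁²)/dₖ, aₖ₊₁ = ⌊(a₀+mₖ₊₁)/dₖ₊₁⌋:
  k=1: m=21, d=39, a=1
  k=2: m=18, d=4, a=9
  k=3: m=18, d=39, a=1
  k=4: m=21, d=1, a=42
d=1 and a=2a₀=42 at k=4, so the next step gives (m, d) = (21, 39) again — its k=1 value — and the period has length 4.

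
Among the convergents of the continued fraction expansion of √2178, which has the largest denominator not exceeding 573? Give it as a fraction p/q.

√2178 = [46; 1, 2, 46, 2, 1, 92, …] (period length 6).
Convergents:
  p_0/q_0 = 46/1
  p_1/q_1 = 47/1
  p_2/q_2 = 140/3
  p_3/q_3 = 6487/139
  p_4/q_4 = 13114/281
  p_5/q_5 = 19601/420
  p_6/q_6 = 1816406/38921
q_5 = 420 ≤ 573 < 38921 = q_6, so the answer is 19601/420.

19601/420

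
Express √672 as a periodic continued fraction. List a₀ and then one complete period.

[25; 1, 11, 1, 50]

a₀ = ⌊√672⌋ = 25.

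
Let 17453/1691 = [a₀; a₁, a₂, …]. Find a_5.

7

17453 = 10·1691 + 543   →  a_0 = 10
1691 = 3·543 + 62   →  a_1 = 3
543 = 8·62 + 47   →  a_2 = 8
62 = 1·47 + 15   →  a_3 = 1
47 = 3·15 + 2   →  a_4 = 3
15 = 7·2 + 1   →  a_5 = 7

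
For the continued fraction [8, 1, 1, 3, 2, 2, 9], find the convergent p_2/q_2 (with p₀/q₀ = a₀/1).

Using pₖ = aₖpₖ₋₁ + pₖ₋₂, qₖ = aₖqₖ₋₁ + qₖ₋₂ (with p₋₁=1, p₋₂=0, q₋₁=0, q₋₂=1):
  k=0: a=8, p=8, q=1
  k=1: a=1, p=9, q=1
  k=2: a=1, p=17, q=2

17/2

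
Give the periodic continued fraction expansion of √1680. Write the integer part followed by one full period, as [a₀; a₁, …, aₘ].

a₀ = ⌊√1680⌋ = 40.
With m₀=0, d₀=1 and mₖ₊₁ = dₖaₖ − mₖ, dₖ₊₁ = (n − mₖ₊₁²)/dₖ, aₖ₊₁ = ⌊(a₀+mₖ₊₁)/dₖ₊₁⌋:
  k=1: m=40, d=80, a=1
  k=2: m=40, d=1, a=80
d=1 and a=2a₀=80 at k=2, so the next step gives (m, d) = (40, 80) again — its k=1 value — and the period has length 2.

[40; 1, 80]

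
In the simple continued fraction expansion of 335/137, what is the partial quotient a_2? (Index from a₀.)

4

335 = 2·137 + 61   →  a_0 = 2
137 = 2·61 + 15   →  a_1 = 2
61 = 4·15 + 1   →  a_2 = 4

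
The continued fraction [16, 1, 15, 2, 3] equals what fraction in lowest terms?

1948/115

Fold from the inside: start with 3/1.
  2 + 1/3 = 7/3
  15 + 3/7 = 108/7
  1 + 7/108 = 115/108
  16 + 108/115 = 1948/115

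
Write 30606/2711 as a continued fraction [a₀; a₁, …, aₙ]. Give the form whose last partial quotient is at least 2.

30606 = 11*2711 + 785
2711 = 3*785 + 356
785 = 2*356 + 73
356 = 4*73 + 64
73 = 1*64 + 9
64 = 7*9 + 1
9 = 9*1 + 0  (stop)
So 30606/2711 = [11; 3, 2, 4, 1, 7, 9].

[11; 3, 2, 4, 1, 7, 9]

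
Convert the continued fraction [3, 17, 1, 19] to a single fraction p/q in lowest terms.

1097/359

Fold from the inside: start with 19/1.
  1 + 1/19 = 20/19
  17 + 19/20 = 359/20
  3 + 20/359 = 1097/359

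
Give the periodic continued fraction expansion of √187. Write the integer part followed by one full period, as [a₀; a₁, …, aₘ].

a₀ = ⌊√187⌋ = 13.
With m₀=0, d₀=1 and mₖ₊₁ = dₖaₖ − mₖ, dₖ₊₁ = (n − mₖ₊₁²)/dₖ, aₖ₊₁ = ⌊(a₀+mₖ₊₁)/dₖ₊₁⌋:
  k=1: m=13, d=18, a=1
  k=2: m=5, d=9, a=2
  k=3: m=13, d=2, a=13
  k=4: m=13, d=9, a=2
  k=5: m=5, d=18, a=1
  k=6: m=13, d=1, a=26
d=1 and a=2a₀=26 at k=6, so the next step gives (m, d) = (13, 18) again — its k=1 value — and the period has length 6.

[13; 1, 2, 13, 2, 1, 26]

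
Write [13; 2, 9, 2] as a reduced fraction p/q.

Fold from the inside: start with 2/1.
  9 + 1/2 = 19/2
  2 + 2/19 = 40/19
  13 + 19/40 = 539/40

539/40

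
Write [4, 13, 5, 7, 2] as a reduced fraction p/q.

4141/1016

Using pₖ = aₖpₖ₋₁ + pₖ₋₂ and qₖ = aₖqₖ₋₁ + qₖ₋₂:
  k=0: a=4, p=4, q=1
  k=1: a=13, p=53, q=13
  k=2: a=5, p=269, q=66
  k=3: a=7, p=1936, q=475
  k=4: a=2, p=4141, q=1016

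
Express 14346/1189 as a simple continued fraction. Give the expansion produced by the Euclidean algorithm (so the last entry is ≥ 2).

14346 = 12·1189 + 78
1189 = 15·78 + 19
78 = 4·19 + 2
19 = 9·2 + 1
2 = 2·1 + 0  (stop)
So 14346/1189 = [12; 15, 4, 9, 2].

[12; 15, 4, 9, 2]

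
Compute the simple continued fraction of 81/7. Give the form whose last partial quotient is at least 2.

81 = 11×7 + 4
7 = 1×4 + 3
4 = 1×3 + 1
3 = 3×1 + 0  (stop)
So 81/7 = [11; 1, 1, 3].

[11; 1, 1, 3]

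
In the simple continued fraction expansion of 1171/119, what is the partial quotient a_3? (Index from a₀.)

1171 = 9·119 + 100   →  a_0 = 9
119 = 1·100 + 19   →  a_1 = 1
100 = 5·19 + 5   →  a_2 = 5
19 = 3·5 + 4   →  a_3 = 3

3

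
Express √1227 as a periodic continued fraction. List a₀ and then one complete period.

a₀ = ⌊√1227⌋ = 35.
With m₀=0, d₀=1 and mₖ₊₁ = dₖaₖ − mₖ, dₖ₊₁ = (n − mₖ₊₁²)/dₖ, aₖ₊₁ = ⌊(a₀+mₖ₊₁)/dₖ₊₁⌋:
  k=1: m=35, d=2, a=35
  k=2: m=35, d=1, a=70
d=1 and a=2a₀=70 at k=2, so the next step gives (m, d) = (35, 2) again — its k=1 value — and the period has length 2.

[35; 35, 70]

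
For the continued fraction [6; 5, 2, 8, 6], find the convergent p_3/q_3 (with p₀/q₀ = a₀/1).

575/93

Using pₖ = aₖpₖ₋₁ + pₖ₋₂, qₖ = aₖqₖ₋₁ + qₖ₋₂ (with p₋₁=1, p₋₂=0, q₋₁=0, q₋₂=1):
  k=0: a=6, p=6, q=1
  k=1: a=5, p=31, q=5
  k=2: a=2, p=68, q=11
  k=3: a=8, p=575, q=93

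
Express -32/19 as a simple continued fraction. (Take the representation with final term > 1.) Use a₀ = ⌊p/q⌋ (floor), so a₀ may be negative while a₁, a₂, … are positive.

-32 = -2·19 + 6
19 = 3·6 + 1
6 = 6·1 + 0  (stop)
So -32/19 = [-2; 3, 6].

[-2; 3, 6]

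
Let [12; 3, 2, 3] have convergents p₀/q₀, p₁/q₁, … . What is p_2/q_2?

86/7

Using pₖ = aₖpₖ₋₁ + pₖ₋₂, qₖ = aₖqₖ₋₁ + qₖ₋₂ (with p₋₁=1, p₋₂=0, q₋₁=0, q₋₂=1):
  k=0: a=12, p=12, q=1
  k=1: a=3, p=37, q=3
  k=2: a=2, p=86, q=7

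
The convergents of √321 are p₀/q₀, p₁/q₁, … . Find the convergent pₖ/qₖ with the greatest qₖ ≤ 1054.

7722/431

√321 = [17; 1, 10, 1, 34, …] (period length 4).
Convergents:
  p_0/q_0 = 17/1
  p_1/q_1 = 18/1
  p_2/q_2 = 197/11
  p_3/q_3 = 215/12
  p_4/q_4 = 7507/419
  p_5/q_5 = 7722/431
  p_6/q_6 = 84727/4729
q_5 = 431 ≤ 1054 < 4729 = q_6, so the answer is 7722/431.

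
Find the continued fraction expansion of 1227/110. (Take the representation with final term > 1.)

1227 = 11*110 + 17
110 = 6*17 + 8
17 = 2*8 + 1
8 = 8*1 + 0  (stop)
So 1227/110 = [11; 6, 2, 8].

[11; 6, 2, 8]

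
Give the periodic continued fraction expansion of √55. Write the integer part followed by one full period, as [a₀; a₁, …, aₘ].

[7; 2, 2, 2, 14]

a₀ = ⌊√55⌋ = 7.
With m₀=0, d₀=1 and mₖ₊₁ = dₖaₖ − mₖ, dₖ₊₁ = (n − mₖ₊₁²)/dₖ, aₖ₊₁ = ⌊(a₀+mₖ₊₁)/dₖ₊₁⌋:
  k=1: m=7, d=6, a=2
  k=2: m=5, d=5, a=2
  k=3: m=5, d=6, a=2
  k=4: m=7, d=1, a=14
d=1 and a=2a₀=14 at k=4, so the next step gives (m, d) = (7, 6) again — its k=1 value — and the period has length 4.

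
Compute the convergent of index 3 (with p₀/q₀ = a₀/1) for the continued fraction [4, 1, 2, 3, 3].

Using pₖ = aₖpₖ₋₁ + pₖ₋₂, qₖ = aₖqₖ₋₁ + qₖ₋₂ (with p₋₁=1, p₋₂=0, q₋₁=0, q₋₂=1):
  k=0: a=4, p=4, q=1
  k=1: a=1, p=5, q=1
  k=2: a=2, p=14, q=3
  k=3: a=3, p=47, q=10

47/10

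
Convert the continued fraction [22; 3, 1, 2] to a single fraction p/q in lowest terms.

Using pₖ = aₖpₖ₋₁ + pₖ₋₂ and qₖ = aₖqₖ₋₁ + qₖ₋₂:
  k=0: a=22, p=22, q=1
  k=1: a=3, p=67, q=3
  k=2: a=1, p=89, q=4
  k=3: a=2, p=245, q=11

245/11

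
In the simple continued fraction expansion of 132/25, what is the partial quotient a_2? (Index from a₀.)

132 = 5·25 + 7   →  a_0 = 5
25 = 3·7 + 4   →  a_1 = 3
7 = 1·4 + 3   →  a_2 = 1

1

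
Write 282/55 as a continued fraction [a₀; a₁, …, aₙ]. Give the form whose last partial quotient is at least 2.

282 = 5·55 + 7
55 = 7·7 + 6
7 = 1·6 + 1
6 = 6·1 + 0  (stop)
So 282/55 = [5; 7, 1, 6].

[5; 7, 1, 6]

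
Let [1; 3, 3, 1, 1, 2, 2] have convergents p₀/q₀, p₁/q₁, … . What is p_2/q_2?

13/10

Using pₖ = aₖpₖ₋₁ + pₖ₋₂, qₖ = aₖqₖ₋₁ + qₖ₋₂ (with p₋₁=1, p₋₂=0, q₋₁=0, q₋₂=1):
  k=0: a=1, p=1, q=1
  k=1: a=3, p=4, q=3
  k=2: a=3, p=13, q=10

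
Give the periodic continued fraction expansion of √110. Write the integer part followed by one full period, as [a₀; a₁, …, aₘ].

[10; 2, 20]

a₀ = ⌊√110⌋ = 10.
With m₀=0, d₀=1 and mₖ₊₁ = dₖaₖ − mₖ, dₖ₊₁ = (n − mₖ₊₁²)/dₖ, aₖ₊₁ = ⌊(a₀+mₖ₊₁)/dₖ₊₁⌋:
  k=1: m=10, d=10, a=2
  k=2: m=10, d=1, a=20
d=1 and a=2a₀=20 at k=2, so the next step gives (m, d) = (10, 10) again — its k=1 value — and the period has length 2.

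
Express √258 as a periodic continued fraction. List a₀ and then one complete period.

a₀ = ⌊√258⌋ = 16.
With m₀=0, d₀=1 and mₖ₊₁ = dₖaₖ − mₖ, dₖ₊₁ = (n − mₖ₊₁²)/dₖ, aₖ₊₁ = ⌊(a₀+mₖ₊₁)/dₖ₊₁⌋:
  k=1: m=16, d=2, a=16
  k=2: m=16, d=1, a=32
d=1 and a=2a₀=32 at k=2, so the next step gives (m, d) = (16, 2) again — its k=1 value — and the period has length 2.

[16; 16, 32]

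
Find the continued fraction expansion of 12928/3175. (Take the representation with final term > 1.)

[4; 13, 1, 12, 2, 2, 3]

12928 = 4*3175 + 228
3175 = 13*228 + 211
228 = 1*211 + 17
211 = 12*17 + 7
17 = 2*7 + 3
7 = 2*3 + 1
3 = 3*1 + 0  (stop)
So 12928/3175 = [4; 13, 1, 12, 2, 2, 3].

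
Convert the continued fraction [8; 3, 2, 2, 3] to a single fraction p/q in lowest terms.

481/58

Fold from the inside: start with 3/1.
  2 + 1/3 = 7/3
  2 + 3/7 = 17/7
  3 + 7/17 = 58/17
  8 + 17/58 = 481/58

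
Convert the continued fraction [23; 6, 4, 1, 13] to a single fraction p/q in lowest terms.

9913/428

Using pₖ = aₖpₖ₋₁ + pₖ₋₂ and qₖ = aₖqₖ₋₁ + qₖ₋₂:
  k=0: a=23, p=23, q=1
  k=1: a=6, p=139, q=6
  k=2: a=4, p=579, q=25
  k=3: a=1, p=718, q=31
  k=4: a=13, p=9913, q=428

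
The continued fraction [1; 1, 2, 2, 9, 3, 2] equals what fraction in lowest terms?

815/476

Fold from the inside: start with 2/1.
  3 + 1/2 = 7/2
  9 + 2/7 = 65/7
  2 + 7/65 = 137/65
  2 + 65/137 = 339/137
  1 + 137/339 = 476/339
  1 + 339/476 = 815/476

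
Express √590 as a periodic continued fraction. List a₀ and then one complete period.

[24; 3, 2, 4, 2, 3, 48]

a₀ = ⌊√590⌋ = 24.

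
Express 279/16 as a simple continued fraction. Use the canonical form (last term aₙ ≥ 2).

[17; 2, 3, 2]

279 = 17·16 + 7
16 = 2·7 + 2
7 = 3·2 + 1
2 = 2·1 + 0  (stop)
So 279/16 = [17; 2, 3, 2].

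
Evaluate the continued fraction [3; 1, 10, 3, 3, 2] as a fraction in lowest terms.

Fold from the inside: start with 2/1.
  3 + 1/2 = 7/2
  3 + 2/7 = 23/7
  10 + 7/23 = 237/23
  1 + 23/237 = 260/237
  3 + 237/260 = 1017/260

1017/260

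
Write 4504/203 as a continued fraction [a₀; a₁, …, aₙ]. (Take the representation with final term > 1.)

4504 = 22·203 + 38
203 = 5·38 + 13
38 = 2·13 + 12
13 = 1·12 + 1
12 = 12·1 + 0  (stop)
So 4504/203 = [22; 5, 2, 1, 12].

[22; 5, 2, 1, 12]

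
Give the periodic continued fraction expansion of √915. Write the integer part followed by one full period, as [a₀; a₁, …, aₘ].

a₀ = ⌊√915⌋ = 30.
With m₀=0, d₀=1 and mₖ₊₁ = dₖaₖ − mₖ, dₖ₊₁ = (n − mₖ₊₁²)/dₖ, aₖ₊₁ = ⌊(a₀+mₖ₊₁)/dₖ₊₁⌋:
  k=1: m=30, d=15, a=4
  k=2: m=30, d=1, a=60
d=1 and a=2a₀=60 at k=2, so the next step gives (m, d) = (30, 15) again — its k=1 value — and the period has length 2.

[30; 4, 60]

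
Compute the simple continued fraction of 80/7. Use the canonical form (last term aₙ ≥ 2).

[11; 2, 3]

80 = 11·7 + 3
7 = 2·3 + 1
3 = 3·1 + 0  (stop)
So 80/7 = [11; 2, 3].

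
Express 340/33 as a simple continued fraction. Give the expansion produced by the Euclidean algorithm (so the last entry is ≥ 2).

[10; 3, 3, 3]

340 = 10*33 + 10
33 = 3*10 + 3
10 = 3*3 + 1
3 = 3*1 + 0  (stop)
So 340/33 = [10; 3, 3, 3].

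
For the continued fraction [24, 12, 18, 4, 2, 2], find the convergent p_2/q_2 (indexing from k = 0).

Using pₖ = aₖpₖ₋₁ + pₖ₋₂, qₖ = aₖqₖ₋₁ + qₖ₋₂ (with p₋₁=1, p₋₂=0, q₋₁=0, q₋₂=1):
  k=0: a=24, p=24, q=1
  k=1: a=12, p=289, q=12
  k=2: a=18, p=5226, q=217

5226/217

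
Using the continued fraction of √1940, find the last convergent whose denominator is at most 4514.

85316/1937

√1940 = [44; 22, 88, …] (period length 2).
Convergents:
  p_0/q_0 = 44/1
  p_1/q_1 = 969/22
  p_2/q_2 = 85316/1937
  p_3/q_3 = 1877921/42636
q_2 = 1937 ≤ 4514 < 42636 = q_3, so the answer is 85316/1937.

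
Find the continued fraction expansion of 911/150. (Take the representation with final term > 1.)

911 = 6*150 + 11
150 = 13*11 + 7
11 = 1*7 + 4
7 = 1*4 + 3
4 = 1*3 + 1
3 = 3*1 + 0  (stop)
So 911/150 = [6; 13, 1, 1, 1, 3].

[6; 13, 1, 1, 1, 3]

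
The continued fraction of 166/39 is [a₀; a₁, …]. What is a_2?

166 = 4·39 + 10   →  a_0 = 4
39 = 3·10 + 9   →  a_1 = 3
10 = 1·9 + 1   →  a_2 = 1

1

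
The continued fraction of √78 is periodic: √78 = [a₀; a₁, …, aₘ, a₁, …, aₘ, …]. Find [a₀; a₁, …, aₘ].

[8; 1, 4, 1, 16]

a₀ = ⌊√78⌋ = 8.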